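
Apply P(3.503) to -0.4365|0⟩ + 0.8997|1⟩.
-0.4365|0⟩ + (-0.8416 - 0.3181i)|1⟩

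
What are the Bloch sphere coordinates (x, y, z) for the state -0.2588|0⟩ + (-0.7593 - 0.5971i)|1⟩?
(0.393, 0.3091, -0.8661)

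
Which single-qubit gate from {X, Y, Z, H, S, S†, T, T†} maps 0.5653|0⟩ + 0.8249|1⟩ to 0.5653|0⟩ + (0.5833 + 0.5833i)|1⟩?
T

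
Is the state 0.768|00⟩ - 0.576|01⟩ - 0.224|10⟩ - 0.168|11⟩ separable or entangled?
Entangled

Writing the state as a|00⟩ + b|01⟩ + c|10⟩ + d|11⟩, it is a product state iff ad − bc = 0.
Here (a, b, c, d) = (0.768, -0.576, -0.224, -0.168): ad − bc = (0.768)(-0.168) − (-0.576)(-0.224) = -0.258 ≠ 0, so the state is entangled.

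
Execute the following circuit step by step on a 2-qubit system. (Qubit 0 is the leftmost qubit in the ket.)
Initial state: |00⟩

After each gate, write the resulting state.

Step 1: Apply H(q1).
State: 1/√2|00⟩ + 1/√2|01⟩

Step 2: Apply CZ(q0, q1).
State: 1/√2|00⟩ + 1/√2|01⟩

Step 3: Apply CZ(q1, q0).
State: 1/√2|00⟩ + 1/√2|01⟩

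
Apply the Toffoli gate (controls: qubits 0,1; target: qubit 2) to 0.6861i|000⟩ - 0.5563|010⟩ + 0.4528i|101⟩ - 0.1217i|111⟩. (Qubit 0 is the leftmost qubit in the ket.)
0.6861i|000⟩ - 0.5563|010⟩ + 0.4528i|101⟩ - 0.1217i|110⟩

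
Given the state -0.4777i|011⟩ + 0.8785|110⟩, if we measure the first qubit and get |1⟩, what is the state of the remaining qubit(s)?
|10⟩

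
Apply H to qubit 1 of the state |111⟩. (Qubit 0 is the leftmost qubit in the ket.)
1/√2|101⟩ - 1/√2|111⟩

H on qubit 1 mixes each pair of kets that differ only in qubit 1: amplitudes (a, b) of (|…0…⟩, |…1…⟩) become ((a + b)/√2, (a − b)/√2). Kets absent from the input have amplitude 0.
(|101⟩, |111⟩): (a, b) = (0, 1) → (1/√2, -1/√2)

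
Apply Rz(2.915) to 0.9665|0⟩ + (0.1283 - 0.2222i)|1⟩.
(0.1093 - 0.9603i)|0⟩ + (0.2353 + 0.1024i)|1⟩

Rz(2.915) = [[e^(−iθ/2), 0], [0, e^(iθ/2)]] with e^(±iθ/2) = cos(θ/2) ± i·sin(θ/2); θ = 2.915, cos(θ/2) ≈ 0.113054, sin(θ/2) ≈ 0.993589.
With a = amp(|0⟩) = 0.9665 and b = amp(|1⟩) = (0.1283 - 0.2222i):
new amp(|0⟩) = (0.113054 - 0.993589i)·a = (0.1093 - 0.9603i)
new amp(|1⟩) = (0.113054 + 0.993589i)·b = (0.2353 + 0.1024i)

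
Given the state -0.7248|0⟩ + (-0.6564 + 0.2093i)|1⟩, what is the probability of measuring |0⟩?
0.5253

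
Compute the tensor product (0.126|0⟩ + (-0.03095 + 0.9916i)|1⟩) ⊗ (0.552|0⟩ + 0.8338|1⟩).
0.06955|00⟩ + 0.1051|01⟩ + (-0.01708 + 0.5474i)|10⟩ + (-0.02581 + 0.8268i)|11⟩

amp(|b₁b₂…⟩) = product of the factor amplitudes for bits b₁, b₂, …; only kets whose every factor amplitude is nonzero survive.
|00⟩: (0.126)(0.552) = 0.06955
|01⟩: (0.126)(0.8338) = 0.1051
|10⟩: (-0.03095 + 0.9916i)(0.552) = (-0.01708 + 0.5474i)
|11⟩: (-0.03095 + 0.9916i)(0.8338) = (-0.02581 + 0.8268i)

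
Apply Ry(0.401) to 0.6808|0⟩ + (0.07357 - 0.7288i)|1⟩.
(0.6525 + 0.1451i)|0⟩ + (0.2077 - 0.7142i)|1⟩

Ry(0.401) = [[cos(θ/2), −sin(θ/2)], [sin(θ/2), cos(θ/2)]]; θ = 0.401, cos(θ/2) ≈ 0.979967, sin(θ/2) ≈ 0.199159.
With a = amp(|0⟩) = 0.6808 and b = amp(|1⟩) = (0.07357 - 0.7288i):
new amp(|0⟩) = (0.979967)·a + (-0.199159)·b = (0.6525 + 0.1451i)
new amp(|1⟩) = (0.199159)·a + (0.979967)·b = (0.2077 - 0.7142i)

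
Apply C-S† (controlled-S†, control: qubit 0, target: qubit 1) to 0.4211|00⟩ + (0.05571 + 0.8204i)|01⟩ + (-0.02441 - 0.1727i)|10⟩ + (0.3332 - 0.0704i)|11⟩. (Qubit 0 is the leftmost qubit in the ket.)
0.4211|00⟩ + (0.05571 + 0.8204i)|01⟩ + (-0.02441 - 0.1727i)|10⟩ + (-0.0704 - 0.3332i)|11⟩

C-S† leaves the control-|0⟩ kets |00⟩, |01⟩ unchanged and applies S† to qubit 1 on the control-|1⟩ pair (|10⟩, |11⟩).
S† = [[1, 0], [0, -i]].
With a = amp(|10⟩) = (-0.02441 - 0.1727i) and b = amp(|11⟩) = (0.3332 - 0.0704i):
new amp(|10⟩) = (1)·a = (-0.02441 - 0.1727i)
new amp(|11⟩) = (-i)·b = (-0.0704 - 0.3332i)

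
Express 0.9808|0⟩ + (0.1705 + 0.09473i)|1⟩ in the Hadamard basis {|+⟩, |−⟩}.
(0.8141 + 0.06698i)|+⟩ + (0.573 - 0.06698i)|−⟩

With |ψ⟩ = α|0⟩ + β|1⟩, the Hadamard-basis coefficients are ⟨+|ψ⟩ = (α + β)/√2 and ⟨−|ψ⟩ = (α − β)/√2.
Here α = 0.9808, β = (0.1705 + 0.09473i): (α + β)/√2 = (0.8141 + 0.06698i), (α − β)/√2 = (0.573 - 0.06698i).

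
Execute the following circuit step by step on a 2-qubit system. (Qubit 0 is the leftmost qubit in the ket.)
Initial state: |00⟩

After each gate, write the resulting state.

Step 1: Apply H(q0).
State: 1/√2|00⟩ + 1/√2|10⟩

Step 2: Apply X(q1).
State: 1/√2|01⟩ + 1/√2|11⟩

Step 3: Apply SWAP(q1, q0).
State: 1/√2|10⟩ + 1/√2|11⟩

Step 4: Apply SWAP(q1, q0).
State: 1/√2|01⟩ + 1/√2|11⟩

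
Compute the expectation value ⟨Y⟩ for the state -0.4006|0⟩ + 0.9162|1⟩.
0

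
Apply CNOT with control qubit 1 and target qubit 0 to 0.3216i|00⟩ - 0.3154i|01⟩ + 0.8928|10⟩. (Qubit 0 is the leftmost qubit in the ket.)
0.3216i|00⟩ + 0.8928|10⟩ - 0.3154i|11⟩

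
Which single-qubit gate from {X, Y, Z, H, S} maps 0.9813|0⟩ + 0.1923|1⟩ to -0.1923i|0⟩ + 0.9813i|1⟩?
Y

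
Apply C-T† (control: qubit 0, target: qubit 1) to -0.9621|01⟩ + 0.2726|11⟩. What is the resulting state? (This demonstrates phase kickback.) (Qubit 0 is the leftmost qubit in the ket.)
-0.9621|01⟩ + (0.1928 - 0.1928i)|11⟩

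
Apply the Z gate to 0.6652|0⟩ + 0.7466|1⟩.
0.6652|0⟩ - 0.7466|1⟩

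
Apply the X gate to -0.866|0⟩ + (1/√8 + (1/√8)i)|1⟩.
(1/√8 + (1/√8)i)|0⟩ - 0.866|1⟩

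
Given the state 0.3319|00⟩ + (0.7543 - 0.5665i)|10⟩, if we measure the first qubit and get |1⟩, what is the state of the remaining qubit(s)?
(0.7996 - 0.6005i)|0⟩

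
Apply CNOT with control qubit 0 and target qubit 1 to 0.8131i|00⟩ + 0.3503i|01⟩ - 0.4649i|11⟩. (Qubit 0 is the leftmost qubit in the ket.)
0.8131i|00⟩ + 0.3503i|01⟩ - 0.4649i|10⟩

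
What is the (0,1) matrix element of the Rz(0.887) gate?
0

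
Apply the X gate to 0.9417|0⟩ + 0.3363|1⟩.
0.3363|0⟩ + 0.9417|1⟩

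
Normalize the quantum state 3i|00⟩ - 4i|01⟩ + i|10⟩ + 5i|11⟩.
0.4201i|00⟩ - 0.5601i|01⟩ + 0.14i|10⟩ + 0.7001i|11⟩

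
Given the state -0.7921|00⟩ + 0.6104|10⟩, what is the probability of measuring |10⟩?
0.3726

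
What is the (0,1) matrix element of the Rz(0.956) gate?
0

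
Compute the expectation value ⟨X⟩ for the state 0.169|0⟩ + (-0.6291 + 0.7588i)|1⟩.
-0.2126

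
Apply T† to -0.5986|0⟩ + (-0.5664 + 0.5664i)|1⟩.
-0.5986|0⟩ + 0.801i|1⟩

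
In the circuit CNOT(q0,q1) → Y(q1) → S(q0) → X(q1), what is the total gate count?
4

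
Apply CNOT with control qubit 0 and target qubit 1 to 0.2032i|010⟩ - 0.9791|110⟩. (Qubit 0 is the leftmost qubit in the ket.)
0.2032i|010⟩ - 0.9791|100⟩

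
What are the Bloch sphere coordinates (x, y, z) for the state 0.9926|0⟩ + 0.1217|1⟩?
(0.2416, 0, 0.9704)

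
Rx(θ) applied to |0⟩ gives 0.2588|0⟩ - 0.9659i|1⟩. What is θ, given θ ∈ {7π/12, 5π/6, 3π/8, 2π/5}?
5π/6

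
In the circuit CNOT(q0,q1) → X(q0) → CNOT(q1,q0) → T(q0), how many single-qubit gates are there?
2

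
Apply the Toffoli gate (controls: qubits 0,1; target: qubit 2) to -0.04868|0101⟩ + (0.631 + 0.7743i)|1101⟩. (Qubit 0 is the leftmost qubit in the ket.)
-0.04868|0101⟩ + (0.631 + 0.7743i)|1111⟩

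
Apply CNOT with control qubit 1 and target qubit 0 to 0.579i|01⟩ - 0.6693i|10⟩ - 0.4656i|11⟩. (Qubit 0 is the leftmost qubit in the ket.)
-0.4656i|01⟩ - 0.6693i|10⟩ + 0.579i|11⟩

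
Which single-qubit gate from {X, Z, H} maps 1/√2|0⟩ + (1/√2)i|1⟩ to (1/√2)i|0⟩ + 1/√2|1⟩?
X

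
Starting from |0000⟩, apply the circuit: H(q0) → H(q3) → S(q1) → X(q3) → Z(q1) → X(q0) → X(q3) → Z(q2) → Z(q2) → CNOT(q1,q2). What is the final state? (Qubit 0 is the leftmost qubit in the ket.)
1/2|0000⟩ + 1/2|0001⟩ + 1/2|1000⟩ + 1/2|1001⟩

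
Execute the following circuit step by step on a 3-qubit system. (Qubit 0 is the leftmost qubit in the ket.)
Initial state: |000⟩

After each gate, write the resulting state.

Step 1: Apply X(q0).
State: |100⟩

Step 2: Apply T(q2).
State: |100⟩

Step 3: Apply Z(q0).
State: -|100⟩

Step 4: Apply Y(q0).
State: i|000⟩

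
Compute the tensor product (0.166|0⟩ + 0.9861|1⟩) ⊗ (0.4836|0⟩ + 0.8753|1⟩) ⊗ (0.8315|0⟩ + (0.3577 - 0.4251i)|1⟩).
0.06675|000⟩ + (0.02872 - 0.03413i)|001⟩ + 0.1208|010⟩ + (0.05197 - 0.06177i)|011⟩ + 0.3965|100⟩ + (0.1706 - 0.2027i)|101⟩ + 0.7177|110⟩ + (0.3087 - 0.3669i)|111⟩

amp(|b₁b₂…⟩) = product of the factor amplitudes for bits b₁, b₂, …; only kets whose every factor amplitude is nonzero survive.
|000⟩: (0.166)(0.4836)(0.8315) = 0.06675
|001⟩: (0.166)(0.4836)(0.3577 - 0.4251i) = (0.02872 - 0.03413i)
|010⟩: (0.166)(0.8753)(0.8315) = 0.1208
|011⟩: (0.166)(0.8753)(0.3577 - 0.4251i) = (0.05197 - 0.06177i)
|100⟩: (0.9861)(0.4836)(0.8315) = 0.3965
|101⟩: (0.9861)(0.4836)(0.3577 - 0.4251i) = (0.1706 - 0.2027i)
|110⟩: (0.9861)(0.8753)(0.8315) = 0.7177
|111⟩: (0.9861)(0.8753)(0.3577 - 0.4251i) = (0.3087 - 0.3669i)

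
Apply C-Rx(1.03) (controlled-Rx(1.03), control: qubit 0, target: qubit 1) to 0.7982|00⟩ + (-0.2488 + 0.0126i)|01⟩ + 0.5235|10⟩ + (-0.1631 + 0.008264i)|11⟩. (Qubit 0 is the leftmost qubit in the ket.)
0.7982|00⟩ + (-0.2488 + 0.0126i)|01⟩ + (0.4597 + 0.08033i)|10⟩ + (-0.1419 - 0.2506i)|11⟩

C-Rx(1.03) leaves the control-|0⟩ kets |00⟩, |01⟩ unchanged and applies Rx(1.03) to qubit 1 on the control-|1⟩ pair (|10⟩, |11⟩).
Rx(1.03) = [[cos(θ/2), −i·sin(θ/2)], [−i·sin(θ/2), cos(θ/2)]]; θ = 1.03, cos(θ/2) ≈ 0.870293, sin(θ/2) ≈ 0.492535.
With a = amp(|10⟩) = 0.5235 and b = amp(|11⟩) = (-0.1631 + 0.008264i):
new amp(|10⟩) = (0.870293)·a + (-0.492535i)·b = (0.4597 + 0.08033i)
new amp(|11⟩) = (-0.492535i)·a + (0.870293)·b = (-0.1419 - 0.2506i)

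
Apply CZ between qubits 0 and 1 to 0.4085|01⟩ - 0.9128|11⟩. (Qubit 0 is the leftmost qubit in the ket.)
0.4085|01⟩ + 0.9128|11⟩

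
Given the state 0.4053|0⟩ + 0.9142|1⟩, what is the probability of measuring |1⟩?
0.8358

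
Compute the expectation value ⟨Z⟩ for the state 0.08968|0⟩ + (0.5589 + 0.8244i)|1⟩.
-0.984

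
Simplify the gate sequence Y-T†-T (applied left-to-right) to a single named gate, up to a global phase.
Y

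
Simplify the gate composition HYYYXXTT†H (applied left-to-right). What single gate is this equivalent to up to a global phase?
Y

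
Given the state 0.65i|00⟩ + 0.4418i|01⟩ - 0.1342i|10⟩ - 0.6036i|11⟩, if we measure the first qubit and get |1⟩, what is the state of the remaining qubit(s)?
-0.217i|0⟩ - 0.9762i|1⟩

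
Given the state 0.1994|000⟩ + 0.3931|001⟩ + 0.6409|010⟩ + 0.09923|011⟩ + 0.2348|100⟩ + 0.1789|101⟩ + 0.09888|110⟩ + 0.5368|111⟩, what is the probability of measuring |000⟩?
0.03976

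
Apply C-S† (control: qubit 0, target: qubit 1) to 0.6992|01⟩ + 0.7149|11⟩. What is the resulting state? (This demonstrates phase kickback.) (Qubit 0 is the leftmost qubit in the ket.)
0.6992|01⟩ - 0.7149i|11⟩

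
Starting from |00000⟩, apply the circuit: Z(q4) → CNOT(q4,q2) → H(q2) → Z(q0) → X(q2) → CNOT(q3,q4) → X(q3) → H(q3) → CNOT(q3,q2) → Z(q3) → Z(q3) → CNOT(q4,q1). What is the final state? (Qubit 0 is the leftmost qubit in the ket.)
1/2|00000⟩ - 1/2|00010⟩ + 1/2|00100⟩ - 1/2|00110⟩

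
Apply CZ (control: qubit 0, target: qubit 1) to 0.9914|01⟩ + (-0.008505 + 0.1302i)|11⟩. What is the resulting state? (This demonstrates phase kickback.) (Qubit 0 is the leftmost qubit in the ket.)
0.9914|01⟩ + (0.008505 - 0.1302i)|11⟩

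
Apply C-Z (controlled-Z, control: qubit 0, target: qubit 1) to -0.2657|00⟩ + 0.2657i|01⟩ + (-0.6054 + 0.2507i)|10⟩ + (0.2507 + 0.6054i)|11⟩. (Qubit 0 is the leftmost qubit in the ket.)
-0.2657|00⟩ + 0.2657i|01⟩ + (-0.6054 + 0.2507i)|10⟩ + (-0.2507 - 0.6054i)|11⟩

C-Z leaves the control-|0⟩ kets |00⟩, |01⟩ unchanged and applies Z to qubit 1 on the control-|1⟩ pair (|10⟩, |11⟩).
Z = [[1, 0], [0, -1]].
With a = amp(|10⟩) = (-0.6054 + 0.2507i) and b = amp(|11⟩) = (0.2507 + 0.6054i):
new amp(|10⟩) = (1)·a = (-0.6054 + 0.2507i)
new amp(|11⟩) = (-1)·b = (-0.2507 - 0.6054i)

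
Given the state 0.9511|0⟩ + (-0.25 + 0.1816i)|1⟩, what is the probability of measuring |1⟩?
0.09548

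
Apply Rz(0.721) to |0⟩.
(0.9357 - 0.3527i)|0⟩

Rz(0.721) = [[e^(−iθ/2), 0], [0, e^(iθ/2)]] with e^(±iθ/2) = cos(θ/2) ± i·sin(θ/2); θ = 0.721, cos(θ/2) ≈ 0.935721, sin(θ/2) ≈ 0.352742.
With a = amp(|0⟩) = 1 and b = amp(|1⟩) = 0:
new amp(|0⟩) = (0.935721 - 0.352742i)·a = (0.9357 - 0.3527i)
new amp(|1⟩) = (0.935721 + 0.352742i)·b = 0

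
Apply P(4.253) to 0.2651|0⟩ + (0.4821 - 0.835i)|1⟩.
0.2651|0⟩ + (-0.9622 - 0.06188i)|1⟩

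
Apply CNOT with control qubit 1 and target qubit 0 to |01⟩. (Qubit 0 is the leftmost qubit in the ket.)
|11⟩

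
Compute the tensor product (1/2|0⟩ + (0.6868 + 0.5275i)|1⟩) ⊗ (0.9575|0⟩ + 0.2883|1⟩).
0.4788|00⟩ + 0.1442|01⟩ + (0.6576 + 0.5051i)|10⟩ + (0.198 + 0.1521i)|11⟩

amp(|b₁b₂…⟩) = product of the factor amplitudes for bits b₁, b₂, …; only kets whose every factor amplitude is nonzero survive.
|00⟩: (1/2)(0.9575) = 0.4788
|01⟩: (1/2)(0.2883) = 0.1442
|10⟩: (0.6868 + 0.5275i)(0.9575) = (0.6576 + 0.5051i)
|11⟩: (0.6868 + 0.5275i)(0.2883) = (0.198 + 0.1521i)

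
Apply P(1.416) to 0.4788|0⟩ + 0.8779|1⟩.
0.4788|0⟩ + (0.1354 + 0.8674i)|1⟩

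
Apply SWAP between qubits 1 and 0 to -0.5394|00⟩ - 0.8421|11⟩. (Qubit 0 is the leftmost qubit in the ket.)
-0.5394|00⟩ - 0.8421|11⟩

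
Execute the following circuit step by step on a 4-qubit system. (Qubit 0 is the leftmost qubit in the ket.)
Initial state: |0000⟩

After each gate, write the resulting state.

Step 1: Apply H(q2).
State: 1/√2|0000⟩ + 1/√2|0010⟩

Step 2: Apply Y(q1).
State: (1/√2)i|0100⟩ + (1/√2)i|0110⟩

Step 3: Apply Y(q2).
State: 1/√2|0100⟩ - 1/√2|0110⟩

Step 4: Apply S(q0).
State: 1/√2|0100⟩ - 1/√2|0110⟩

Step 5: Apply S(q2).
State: 1/√2|0100⟩ - (1/√2)i|0110⟩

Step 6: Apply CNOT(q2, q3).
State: 1/√2|0100⟩ - (1/√2)i|0111⟩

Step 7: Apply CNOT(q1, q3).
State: 1/√2|0101⟩ - (1/√2)i|0110⟩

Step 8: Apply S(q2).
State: 1/√2|0101⟩ + 1/√2|0110⟩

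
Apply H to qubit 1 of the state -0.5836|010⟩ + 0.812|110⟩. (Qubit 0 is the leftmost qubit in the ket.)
-0.4127|000⟩ + 0.4127|010⟩ + 0.5742|100⟩ - 0.5742|110⟩

H on qubit 1 mixes each pair of kets that differ only in qubit 1: amplitudes (a, b) of (|…0…⟩, |…1…⟩) become ((a + b)/√2, (a − b)/√2). Kets absent from the input have amplitude 0.
(|000⟩, |010⟩): (a, b) = (0, -0.5836) → (-0.4127, 0.4127)
(|100⟩, |110⟩): (a, b) = (0, 0.812) → (0.5742, -0.5742)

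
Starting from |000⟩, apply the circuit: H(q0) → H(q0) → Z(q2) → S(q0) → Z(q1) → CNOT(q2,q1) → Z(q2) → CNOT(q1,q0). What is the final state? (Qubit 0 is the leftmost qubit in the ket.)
|000⟩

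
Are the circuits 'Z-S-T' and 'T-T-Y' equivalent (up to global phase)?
No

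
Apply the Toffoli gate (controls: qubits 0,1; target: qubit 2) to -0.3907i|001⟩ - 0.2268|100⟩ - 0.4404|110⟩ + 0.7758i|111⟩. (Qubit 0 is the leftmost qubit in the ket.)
-0.3907i|001⟩ - 0.2268|100⟩ + 0.7758i|110⟩ - 0.4404|111⟩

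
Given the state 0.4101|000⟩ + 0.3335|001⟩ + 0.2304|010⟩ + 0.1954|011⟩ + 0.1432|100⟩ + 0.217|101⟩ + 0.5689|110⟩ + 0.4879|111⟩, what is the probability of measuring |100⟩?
0.02051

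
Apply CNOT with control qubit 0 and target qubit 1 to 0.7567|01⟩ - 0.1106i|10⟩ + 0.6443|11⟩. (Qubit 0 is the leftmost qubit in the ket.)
0.7567|01⟩ + 0.6443|10⟩ - 0.1106i|11⟩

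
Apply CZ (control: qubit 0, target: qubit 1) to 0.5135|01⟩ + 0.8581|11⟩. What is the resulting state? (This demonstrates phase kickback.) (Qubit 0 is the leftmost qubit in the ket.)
0.5135|01⟩ - 0.8581|11⟩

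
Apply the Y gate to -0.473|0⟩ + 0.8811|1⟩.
-0.8811i|0⟩ - 0.473i|1⟩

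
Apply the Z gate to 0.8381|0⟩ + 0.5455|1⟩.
0.8381|0⟩ - 0.5455|1⟩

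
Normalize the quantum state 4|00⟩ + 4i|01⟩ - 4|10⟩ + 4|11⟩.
1/2|00⟩ + (1/2)i|01⟩ - 1/2|10⟩ + 1/2|11⟩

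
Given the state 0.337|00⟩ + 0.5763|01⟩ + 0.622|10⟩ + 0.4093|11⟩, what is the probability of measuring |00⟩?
0.1136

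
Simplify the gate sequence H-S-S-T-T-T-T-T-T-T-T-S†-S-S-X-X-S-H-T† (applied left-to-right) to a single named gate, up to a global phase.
T†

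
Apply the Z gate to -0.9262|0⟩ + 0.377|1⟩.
-0.9262|0⟩ - 0.377|1⟩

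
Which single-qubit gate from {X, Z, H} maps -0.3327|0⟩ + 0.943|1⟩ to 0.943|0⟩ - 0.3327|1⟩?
X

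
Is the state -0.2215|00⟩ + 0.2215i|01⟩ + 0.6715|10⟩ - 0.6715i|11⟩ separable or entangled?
Separable

Writing the state as a|00⟩ + b|01⟩ + c|10⟩ + d|11⟩, it is a product state iff ad − bc = 0.
Here (a, b, c, d) = (-0.2215, 0.2215i, 0.6715, -0.6715i): ad − bc = (-0.2215)(-0.6715i) − (0.2215i)(0.6715) = 0, so the state is separable.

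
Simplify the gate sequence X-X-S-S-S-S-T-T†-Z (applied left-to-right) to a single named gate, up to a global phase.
Z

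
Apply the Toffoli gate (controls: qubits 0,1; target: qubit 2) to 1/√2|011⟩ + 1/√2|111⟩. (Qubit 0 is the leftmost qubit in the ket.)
1/√2|011⟩ + 1/√2|110⟩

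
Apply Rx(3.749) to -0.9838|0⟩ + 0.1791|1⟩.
(0.2942 - 0.1709i)|0⟩ + (-0.05356 + 0.9388i)|1⟩

Rx(3.749) = [[cos(θ/2), −i·sin(θ/2)], [−i·sin(θ/2), cos(θ/2)]]; θ = 3.749, cos(θ/2) ≈ -0.299056, sin(θ/2) ≈ 0.954235.
With a = amp(|0⟩) = -0.9838 and b = amp(|1⟩) = 0.1791:
new amp(|0⟩) = (-0.299056)·a + (-0.954235i)·b = (0.2942 - 0.1709i)
new amp(|1⟩) = (-0.954235i)·a + (-0.299056)·b = (-0.05356 + 0.9388i)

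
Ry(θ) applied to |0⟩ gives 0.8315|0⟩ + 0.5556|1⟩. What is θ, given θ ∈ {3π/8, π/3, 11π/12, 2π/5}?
3π/8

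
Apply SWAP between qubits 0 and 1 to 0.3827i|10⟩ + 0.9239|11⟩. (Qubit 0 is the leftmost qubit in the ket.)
0.3827i|01⟩ + 0.9239|11⟩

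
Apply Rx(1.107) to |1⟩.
-0.5257i|0⟩ + 0.8507|1⟩

Rx(1.107) = [[cos(θ/2), −i·sin(θ/2)], [−i·sin(θ/2), cos(θ/2)]]; θ = 1.107, cos(θ/2) ≈ 0.85069, sin(θ/2) ≈ 0.525668.
With a = amp(|0⟩) = 0 and b = amp(|1⟩) = 1:
new amp(|0⟩) = (0.85069)·a + (-0.525668i)·b = -0.5257i
new amp(|1⟩) = (-0.525668i)·a + (0.85069)·b = 0.8507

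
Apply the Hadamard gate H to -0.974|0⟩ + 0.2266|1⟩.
-0.5285|0⟩ - 0.849|1⟩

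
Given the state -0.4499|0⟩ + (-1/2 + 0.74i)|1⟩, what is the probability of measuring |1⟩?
0.7976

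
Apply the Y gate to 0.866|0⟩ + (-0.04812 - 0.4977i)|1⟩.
(-0.4977 + 0.04812i)|0⟩ + 0.866i|1⟩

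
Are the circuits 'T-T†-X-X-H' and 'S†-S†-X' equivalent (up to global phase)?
No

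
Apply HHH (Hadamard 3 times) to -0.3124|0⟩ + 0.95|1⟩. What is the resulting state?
0.4509|0⟩ - 0.8927|1⟩

H² = I, so H^3 = H: a single Hadamard. With (a, b) = (-0.3124, 0.95), H gives ((a + b)/√2, (a − b)/√2) = (0.4509, -0.8927).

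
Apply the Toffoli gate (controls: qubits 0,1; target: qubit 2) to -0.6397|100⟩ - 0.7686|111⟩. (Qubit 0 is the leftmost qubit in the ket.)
-0.6397|100⟩ - 0.7686|110⟩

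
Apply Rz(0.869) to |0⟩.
(0.9071 - 0.421i)|0⟩

Rz(0.869) = [[e^(−iθ/2), 0], [0, e^(iθ/2)]] with e^(±iθ/2) = cos(θ/2) ± i·sin(θ/2); θ = 0.869, cos(θ/2) ≈ 0.907081, sin(θ/2) ≈ 0.420957.
With a = amp(|0⟩) = 1 and b = amp(|1⟩) = 0:
new amp(|0⟩) = (0.907081 - 0.420957i)·a = (0.9071 - 0.421i)
new amp(|1⟩) = (0.907081 + 0.420957i)·b = 0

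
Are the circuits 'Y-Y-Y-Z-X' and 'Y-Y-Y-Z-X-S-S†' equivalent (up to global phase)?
Yes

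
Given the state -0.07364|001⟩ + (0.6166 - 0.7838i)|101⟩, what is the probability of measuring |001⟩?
0.005423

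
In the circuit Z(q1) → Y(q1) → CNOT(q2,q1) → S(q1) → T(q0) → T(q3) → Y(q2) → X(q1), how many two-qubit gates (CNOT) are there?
1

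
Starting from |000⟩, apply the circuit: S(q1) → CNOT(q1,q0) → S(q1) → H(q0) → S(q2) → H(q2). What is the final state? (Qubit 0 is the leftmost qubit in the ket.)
1/2|000⟩ + 1/2|001⟩ + 1/2|100⟩ + 1/2|101⟩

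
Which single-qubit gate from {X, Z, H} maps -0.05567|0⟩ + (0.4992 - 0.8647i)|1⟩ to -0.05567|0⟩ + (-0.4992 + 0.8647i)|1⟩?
Z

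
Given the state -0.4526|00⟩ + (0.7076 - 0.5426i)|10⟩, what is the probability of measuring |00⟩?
0.2048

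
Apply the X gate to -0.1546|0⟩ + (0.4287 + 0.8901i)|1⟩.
(0.4287 + 0.8901i)|0⟩ - 0.1546|1⟩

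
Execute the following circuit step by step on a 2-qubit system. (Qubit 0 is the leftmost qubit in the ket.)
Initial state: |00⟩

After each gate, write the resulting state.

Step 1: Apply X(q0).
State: |10⟩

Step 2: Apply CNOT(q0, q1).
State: |11⟩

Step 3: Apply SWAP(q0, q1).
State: |11⟩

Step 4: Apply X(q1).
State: |10⟩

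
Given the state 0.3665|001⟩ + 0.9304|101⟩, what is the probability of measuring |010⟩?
0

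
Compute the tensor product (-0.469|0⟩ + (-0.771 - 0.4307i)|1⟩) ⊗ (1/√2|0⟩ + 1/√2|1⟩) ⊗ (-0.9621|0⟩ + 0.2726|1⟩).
0.3191|000⟩ - 0.0904|001⟩ + 0.3191|010⟩ - 0.0904|011⟩ + (0.5245 + 0.293i)|100⟩ + (-0.1486 - 0.08302i)|101⟩ + (0.5245 + 0.293i)|110⟩ + (-0.1486 - 0.08302i)|111⟩

amp(|b₁b₂…⟩) = product of the factor amplitudes for bits b₁, b₂, …; only kets whose every factor amplitude is nonzero survive.
|000⟩: (-0.469)(1/√2)(-0.9621) = 0.3191
|001⟩: (-0.469)(1/√2)(0.2726) = -0.0904
|010⟩: (-0.469)(1/√2)(-0.9621) = 0.3191
|011⟩: (-0.469)(1/√2)(0.2726) = -0.0904
|100⟩: (-0.771 - 0.4307i)(1/√2)(-0.9621) = (0.5245 + 0.293i)
|101⟩: (-0.771 - 0.4307i)(1/√2)(0.2726) = (-0.1486 - 0.08302i)
|110⟩: (-0.771 - 0.4307i)(1/√2)(-0.9621) = (0.5245 + 0.293i)
|111⟩: (-0.771 - 0.4307i)(1/√2)(0.2726) = (-0.1486 - 0.08302i)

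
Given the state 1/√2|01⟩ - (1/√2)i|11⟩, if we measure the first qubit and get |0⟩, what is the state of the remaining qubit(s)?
|1⟩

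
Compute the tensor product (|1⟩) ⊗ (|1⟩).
|11⟩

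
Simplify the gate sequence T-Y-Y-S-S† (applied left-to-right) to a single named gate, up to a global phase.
T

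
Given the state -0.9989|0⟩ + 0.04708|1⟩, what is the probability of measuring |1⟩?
0.002217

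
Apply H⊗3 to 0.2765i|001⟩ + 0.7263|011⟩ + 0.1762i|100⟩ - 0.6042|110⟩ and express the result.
(0.04317 + 0.1601i)|000⟩ + (-0.4704 - 0.03546i)|001⟩ + (-0.04317 + 0.1601i)|010⟩ + (0.4704 - 0.03546i)|011⟩ + (0.4704 + 0.03546i)|100⟩ + (-0.04317 - 0.1601i)|101⟩ + (-0.4704 + 0.03546i)|110⟩ + (0.04317 - 0.1601i)|111⟩

H⊗3 gives amp(|y⟩) = (1/2√2) Σ_x (−1)^(x·y) amp(|x⟩), where x·y is the number of positions in which both x and y have a 1.
|000⟩: (0.2765i + 0.7263 + 0.1762i - 0.6042)/(2√2) = (0.04317 + 0.1601i)
|001⟩: (-0.2765i - 0.7263 + 0.1762i - 0.6042)/(2√2) = (-0.4704 - 0.03546i)
|010⟩: (0.2765i - 0.7263 + 0.1762i + 0.6042)/(2√2) = (-0.04317 + 0.1601i)
|011⟩: (-0.2765i + 0.7263 + 0.1762i + 0.6042)/(2√2) = (0.4704 - 0.03546i)
|100⟩: (0.2765i + 0.7263 - 0.1762i + 0.6042)/(2√2) = (0.4704 + 0.03546i)
|101⟩: (-0.2765i - 0.7263 - 0.1762i + 0.6042)/(2√2) = (-0.04317 - 0.1601i)
|110⟩: (0.2765i - 0.7263 - 0.1762i - 0.6042)/(2√2) = (-0.4704 + 0.03546i)
|111⟩: (-0.2765i + 0.7263 - 0.1762i - 0.6042)/(2√2) = (0.04317 - 0.1601i)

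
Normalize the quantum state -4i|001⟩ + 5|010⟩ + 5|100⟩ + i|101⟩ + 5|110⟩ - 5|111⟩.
-0.3698i|001⟩ + 0.4623|010⟩ + 0.4623|100⟩ + 0.09245i|101⟩ + 0.4623|110⟩ - 0.4623|111⟩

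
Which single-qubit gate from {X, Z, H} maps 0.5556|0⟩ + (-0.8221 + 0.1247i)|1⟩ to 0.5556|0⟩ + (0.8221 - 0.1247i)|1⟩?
Z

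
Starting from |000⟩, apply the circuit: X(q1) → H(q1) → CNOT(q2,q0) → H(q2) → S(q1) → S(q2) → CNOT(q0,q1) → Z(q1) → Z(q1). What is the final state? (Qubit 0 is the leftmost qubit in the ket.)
1/2|000⟩ + (1/2)i|001⟩ - (1/2)i|010⟩ + 1/2|011⟩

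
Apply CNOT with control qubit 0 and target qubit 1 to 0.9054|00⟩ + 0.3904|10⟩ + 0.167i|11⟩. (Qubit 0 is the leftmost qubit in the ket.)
0.9054|00⟩ + 0.167i|10⟩ + 0.3904|11⟩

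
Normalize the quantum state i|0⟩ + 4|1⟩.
0.2425i|0⟩ + 0.9701|1⟩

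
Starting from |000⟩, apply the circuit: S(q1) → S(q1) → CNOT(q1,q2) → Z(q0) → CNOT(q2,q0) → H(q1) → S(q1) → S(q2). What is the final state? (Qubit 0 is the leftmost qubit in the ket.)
1/√2|000⟩ + (1/√2)i|010⟩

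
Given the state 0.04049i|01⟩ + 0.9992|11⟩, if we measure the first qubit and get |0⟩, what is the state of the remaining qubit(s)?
i|1⟩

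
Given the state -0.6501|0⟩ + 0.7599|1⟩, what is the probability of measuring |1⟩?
0.5774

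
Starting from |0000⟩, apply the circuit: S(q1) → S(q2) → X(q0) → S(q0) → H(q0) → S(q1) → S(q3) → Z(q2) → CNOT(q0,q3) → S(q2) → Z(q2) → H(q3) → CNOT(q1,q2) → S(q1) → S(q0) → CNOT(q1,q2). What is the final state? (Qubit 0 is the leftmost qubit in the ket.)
(1/2)i|0000⟩ + (1/2)i|0001⟩ + 1/2|1000⟩ - 1/2|1001⟩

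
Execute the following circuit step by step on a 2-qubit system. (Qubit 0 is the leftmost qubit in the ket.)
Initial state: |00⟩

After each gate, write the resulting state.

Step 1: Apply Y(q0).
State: i|10⟩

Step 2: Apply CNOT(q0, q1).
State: i|11⟩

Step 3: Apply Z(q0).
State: -i|11⟩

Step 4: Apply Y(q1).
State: -|10⟩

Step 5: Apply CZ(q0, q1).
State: -|10⟩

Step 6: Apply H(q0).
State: -1/√2|00⟩ + 1/√2|10⟩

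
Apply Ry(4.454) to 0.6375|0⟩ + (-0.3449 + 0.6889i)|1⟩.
(-0.1157 - 0.5458i)|0⟩ + (0.7155 - 0.4203i)|1⟩

Ry(4.454) = [[cos(θ/2), −sin(θ/2)], [sin(θ/2), cos(θ/2)]]; θ = 4.454, cos(θ/2) ≈ -0.610113, sin(θ/2) ≈ 0.792314.
With a = amp(|0⟩) = 0.6375 and b = amp(|1⟩) = (-0.3449 + 0.6889i):
new amp(|0⟩) = (-0.610113)·a + (-0.792314)·b = (-0.1157 - 0.5458i)
new amp(|1⟩) = (0.792314)·a + (-0.610113)·b = (0.7155 - 0.4203i)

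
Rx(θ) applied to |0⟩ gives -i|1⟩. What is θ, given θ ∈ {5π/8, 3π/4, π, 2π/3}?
π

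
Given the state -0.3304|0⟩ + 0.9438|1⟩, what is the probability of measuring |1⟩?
0.8908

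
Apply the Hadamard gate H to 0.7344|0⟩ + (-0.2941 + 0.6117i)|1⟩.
(0.3113 + 0.4325i)|0⟩ + (0.7273 - 0.4325i)|1⟩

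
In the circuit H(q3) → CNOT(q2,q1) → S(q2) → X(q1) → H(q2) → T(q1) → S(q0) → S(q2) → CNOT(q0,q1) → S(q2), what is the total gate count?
10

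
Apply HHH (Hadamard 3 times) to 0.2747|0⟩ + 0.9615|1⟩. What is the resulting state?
0.8741|0⟩ - 0.4856|1⟩

H² = I, so H^3 = H: a single Hadamard. With (a, b) = (0.2747, 0.9615), H gives ((a + b)/√2, (a − b)/√2) = (0.8741, -0.4856).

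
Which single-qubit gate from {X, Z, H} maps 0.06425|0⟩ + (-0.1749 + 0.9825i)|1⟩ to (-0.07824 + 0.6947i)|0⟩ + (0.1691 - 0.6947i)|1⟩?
H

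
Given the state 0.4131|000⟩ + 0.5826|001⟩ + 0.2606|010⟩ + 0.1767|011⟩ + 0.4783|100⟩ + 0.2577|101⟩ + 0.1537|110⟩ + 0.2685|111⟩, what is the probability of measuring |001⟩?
0.3394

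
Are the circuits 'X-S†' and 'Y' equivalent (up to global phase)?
No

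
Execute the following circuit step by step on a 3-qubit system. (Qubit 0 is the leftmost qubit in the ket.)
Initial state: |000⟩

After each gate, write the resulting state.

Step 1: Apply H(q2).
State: 1/√2|000⟩ + 1/√2|001⟩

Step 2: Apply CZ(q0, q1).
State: 1/√2|000⟩ + 1/√2|001⟩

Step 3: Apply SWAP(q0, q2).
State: 1/√2|000⟩ + 1/√2|100⟩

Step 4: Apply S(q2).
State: 1/√2|000⟩ + 1/√2|100⟩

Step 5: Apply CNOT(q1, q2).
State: 1/√2|000⟩ + 1/√2|100⟩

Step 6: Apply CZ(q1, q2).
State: 1/√2|000⟩ + 1/√2|100⟩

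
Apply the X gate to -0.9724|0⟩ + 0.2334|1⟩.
0.2334|0⟩ - 0.9724|1⟩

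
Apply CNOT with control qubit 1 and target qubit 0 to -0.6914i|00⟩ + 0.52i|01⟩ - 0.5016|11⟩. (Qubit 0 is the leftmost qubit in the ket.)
-0.6914i|00⟩ - 0.5016|01⟩ + 0.52i|11⟩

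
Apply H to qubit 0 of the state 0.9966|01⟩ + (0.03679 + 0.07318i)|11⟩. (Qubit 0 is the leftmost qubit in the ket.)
(0.7307 + 0.05175i)|01⟩ + (0.6787 - 0.05175i)|11⟩

H on qubit 0 mixes each pair of kets that differ only in qubit 0: amplitudes (a, b) of (|…0…⟩, |…1…⟩) become ((a + b)/√2, (a − b)/√2). Kets absent from the input have amplitude 0.
(|01⟩, |11⟩): (a, b) = (0.9966, (0.03679 + 0.07318i)) → ((0.7307 + 0.05175i), (0.6787 - 0.05175i))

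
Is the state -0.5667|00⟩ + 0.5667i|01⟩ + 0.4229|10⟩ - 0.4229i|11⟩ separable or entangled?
Separable

Writing the state as a|00⟩ + b|01⟩ + c|10⟩ + d|11⟩, it is a product state iff ad − bc = 0.
Here (a, b, c, d) = (-0.5667, 0.5667i, 0.4229, -0.4229i): ad − bc = (-0.5667)(-0.4229i) − (0.5667i)(0.4229) = 0, so the state is separable.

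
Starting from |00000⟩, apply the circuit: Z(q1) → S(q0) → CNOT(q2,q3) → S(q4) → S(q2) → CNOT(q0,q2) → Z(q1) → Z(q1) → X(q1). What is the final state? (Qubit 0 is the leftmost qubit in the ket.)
|01000⟩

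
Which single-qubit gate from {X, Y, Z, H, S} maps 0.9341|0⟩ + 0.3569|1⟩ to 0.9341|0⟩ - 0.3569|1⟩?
Z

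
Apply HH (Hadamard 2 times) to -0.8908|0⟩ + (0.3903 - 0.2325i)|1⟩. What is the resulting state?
-0.8908|0⟩ + (0.3903 - 0.2325i)|1⟩

H² = I, so an even number of Hadamards cancels: H^2 = I and the state is unchanged.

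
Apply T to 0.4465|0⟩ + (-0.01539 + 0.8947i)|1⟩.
0.4465|0⟩ + (-0.6435 + 0.6218i)|1⟩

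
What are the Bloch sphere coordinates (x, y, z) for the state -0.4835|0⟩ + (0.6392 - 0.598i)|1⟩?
(-0.6181, 0.5783, -0.5324)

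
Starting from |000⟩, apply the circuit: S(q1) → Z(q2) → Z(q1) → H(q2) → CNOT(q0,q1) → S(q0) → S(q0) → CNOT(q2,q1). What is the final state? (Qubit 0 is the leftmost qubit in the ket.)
1/√2|000⟩ + 1/√2|011⟩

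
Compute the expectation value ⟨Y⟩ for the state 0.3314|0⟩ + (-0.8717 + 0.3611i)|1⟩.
0.2393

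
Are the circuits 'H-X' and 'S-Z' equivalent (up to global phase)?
No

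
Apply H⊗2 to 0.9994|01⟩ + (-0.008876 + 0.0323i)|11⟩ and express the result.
(0.4953 + 0.01615i)|00⟩ + (-0.4953 - 0.01615i)|01⟩ + (0.5041 - 0.01615i)|10⟩ + (-0.5041 + 0.01615i)|11⟩

H⊗2 gives amp(|y⟩) = (1/2) Σ_x (−1)^(x·y) amp(|x⟩), where x·y is the number of positions in which both x and y have a 1.
|00⟩: (0.9994 + (-0.008876 + 0.0323i))/2 = (0.4953 + 0.01615i)
|01⟩: (-0.9994 - (-0.008876 + 0.0323i))/2 = (-0.4953 - 0.01615i)
|10⟩: (0.9994 - (-0.008876 + 0.0323i))/2 = (0.5041 - 0.01615i)
|11⟩: (-0.9994 + (-0.008876 + 0.0323i))/2 = (-0.5041 + 0.01615i)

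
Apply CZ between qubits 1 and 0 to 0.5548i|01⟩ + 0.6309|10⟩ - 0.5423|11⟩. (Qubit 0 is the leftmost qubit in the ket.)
0.5548i|01⟩ + 0.6309|10⟩ + 0.5423|11⟩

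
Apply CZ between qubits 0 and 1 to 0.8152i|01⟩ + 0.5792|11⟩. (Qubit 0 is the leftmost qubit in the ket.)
0.8152i|01⟩ - 0.5792|11⟩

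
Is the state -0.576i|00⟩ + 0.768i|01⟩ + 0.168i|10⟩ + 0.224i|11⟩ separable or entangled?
Entangled

Writing the state as a|00⟩ + b|01⟩ + c|10⟩ + d|11⟩, it is a product state iff ad − bc = 0.
Here (a, b, c, d) = (-0.576i, 0.768i, 0.168i, 0.224i): ad − bc = (-0.576i)(0.224i) − (0.768i)(0.168i) = 0.258 ≠ 0, so the state is entangled.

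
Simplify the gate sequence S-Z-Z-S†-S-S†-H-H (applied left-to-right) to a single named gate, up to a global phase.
I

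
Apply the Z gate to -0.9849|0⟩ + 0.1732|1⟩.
-0.9849|0⟩ - 0.1732|1⟩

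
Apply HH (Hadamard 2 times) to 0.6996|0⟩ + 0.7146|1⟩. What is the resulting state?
0.6996|0⟩ + 0.7146|1⟩

H² = I, so an even number of Hadamards cancels: H^2 = I and the state is unchanged.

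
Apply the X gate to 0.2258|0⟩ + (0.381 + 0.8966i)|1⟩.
(0.381 + 0.8966i)|0⟩ + 0.2258|1⟩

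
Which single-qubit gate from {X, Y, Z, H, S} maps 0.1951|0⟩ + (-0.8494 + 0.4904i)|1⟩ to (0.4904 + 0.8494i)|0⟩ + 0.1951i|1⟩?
Y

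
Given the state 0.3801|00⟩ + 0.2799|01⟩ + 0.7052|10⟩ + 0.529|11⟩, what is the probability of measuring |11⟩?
0.2798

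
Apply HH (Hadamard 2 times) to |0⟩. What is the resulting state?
|0⟩

H² = I, so an even number of Hadamards cancels: H^2 = I and the state is unchanged.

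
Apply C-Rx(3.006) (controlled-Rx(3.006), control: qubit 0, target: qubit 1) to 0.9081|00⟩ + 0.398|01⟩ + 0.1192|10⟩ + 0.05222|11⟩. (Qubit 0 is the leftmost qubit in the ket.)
0.9081|00⟩ + 0.398|01⟩ + (0.008075 - 0.0521i)|10⟩ + (0.003538 - 0.1189i)|11⟩

C-Rx(3.006) leaves the control-|0⟩ kets |00⟩, |01⟩ unchanged and applies Rx(3.006) to qubit 1 on the control-|1⟩ pair (|10⟩, |11⟩).
Rx(3.006) = [[cos(θ/2), −i·sin(θ/2)], [−i·sin(θ/2), cos(θ/2)]]; θ = 3.006, cos(θ/2) ≈ 0.0677444, sin(θ/2) ≈ 0.997703.
With a = amp(|10⟩) = 0.1192 and b = amp(|11⟩) = 0.05222:
new amp(|10⟩) = (0.0677444)·a + (-0.997703i)·b = (0.008075 - 0.0521i)
new amp(|11⟩) = (-0.997703i)·a + (0.0677444)·b = (0.003538 - 0.1189i)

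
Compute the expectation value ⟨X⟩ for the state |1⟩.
0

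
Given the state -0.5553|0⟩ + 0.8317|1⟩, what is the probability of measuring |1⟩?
0.6917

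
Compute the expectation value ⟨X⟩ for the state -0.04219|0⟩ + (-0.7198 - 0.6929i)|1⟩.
0.06074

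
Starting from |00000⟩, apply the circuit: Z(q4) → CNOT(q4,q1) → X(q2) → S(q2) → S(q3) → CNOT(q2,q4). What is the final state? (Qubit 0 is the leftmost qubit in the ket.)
i|00101⟩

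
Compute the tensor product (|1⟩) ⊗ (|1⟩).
|11⟩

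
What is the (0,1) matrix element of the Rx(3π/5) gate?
-0.809i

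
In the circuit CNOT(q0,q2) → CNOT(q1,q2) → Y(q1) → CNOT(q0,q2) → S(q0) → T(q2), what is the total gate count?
6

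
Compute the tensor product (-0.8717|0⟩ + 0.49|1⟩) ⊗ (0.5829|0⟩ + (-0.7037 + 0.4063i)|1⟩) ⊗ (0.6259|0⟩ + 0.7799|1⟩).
-0.318|000⟩ - 0.3963|001⟩ + (0.3839 - 0.2217i)|010⟩ + (0.4784 - 0.2762i)|011⟩ + 0.1788|100⟩ + 0.2228|101⟩ + (-0.2158 + 0.1246i)|110⟩ + (-0.2689 + 0.1553i)|111⟩

amp(|b₁b₂…⟩) = product of the factor amplitudes for bits b₁, b₂, …; only kets whose every factor amplitude is nonzero survive.
|000⟩: (-0.8717)(0.5829)(0.6259) = -0.318
|001⟩: (-0.8717)(0.5829)(0.7799) = -0.3963
|010⟩: (-0.8717)(-0.7037 + 0.4063i)(0.6259) = (0.3839 - 0.2217i)
|011⟩: (-0.8717)(-0.7037 + 0.4063i)(0.7799) = (0.4784 - 0.2762i)
|100⟩: (0.49)(0.5829)(0.6259) = 0.1788
|101⟩: (0.49)(0.5829)(0.7799) = 0.2228
|110⟩: (0.49)(-0.7037 + 0.4063i)(0.6259) = (-0.2158 + 0.1246i)
|111⟩: (0.49)(-0.7037 + 0.4063i)(0.7799) = (-0.2689 + 0.1553i)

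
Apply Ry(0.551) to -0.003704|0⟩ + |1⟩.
-0.2756|0⟩ + 0.9613|1⟩

Ry(0.551) = [[cos(θ/2), −sin(θ/2)], [sin(θ/2), cos(θ/2)]]; θ = 0.551, cos(θ/2) ≈ 0.962289, sin(θ/2) ≈ 0.272028.
With a = amp(|0⟩) = -0.003704 and b = amp(|1⟩) = 1:
new amp(|0⟩) = (0.962289)·a + (-0.272028)·b = -0.2756
new amp(|1⟩) = (0.272028)·a + (0.962289)·b = 0.9613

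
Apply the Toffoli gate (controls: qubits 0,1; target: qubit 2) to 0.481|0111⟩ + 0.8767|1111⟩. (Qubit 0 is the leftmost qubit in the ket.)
0.481|0111⟩ + 0.8767|1101⟩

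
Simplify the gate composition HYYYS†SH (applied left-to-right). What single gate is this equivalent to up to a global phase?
Y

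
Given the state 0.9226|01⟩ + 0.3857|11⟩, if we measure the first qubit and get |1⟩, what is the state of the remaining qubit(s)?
|1⟩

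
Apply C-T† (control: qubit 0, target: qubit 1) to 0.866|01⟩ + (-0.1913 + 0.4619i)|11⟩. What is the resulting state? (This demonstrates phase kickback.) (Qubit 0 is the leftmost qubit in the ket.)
0.866|01⟩ + (0.1913 + 0.4619i)|11⟩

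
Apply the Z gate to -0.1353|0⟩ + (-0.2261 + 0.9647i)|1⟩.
-0.1353|0⟩ + (0.2261 - 0.9647i)|1⟩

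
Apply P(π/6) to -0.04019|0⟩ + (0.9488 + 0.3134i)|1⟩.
-0.04019|0⟩ + (0.665 + 0.7458i)|1⟩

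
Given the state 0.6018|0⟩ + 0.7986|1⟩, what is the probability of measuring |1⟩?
0.6378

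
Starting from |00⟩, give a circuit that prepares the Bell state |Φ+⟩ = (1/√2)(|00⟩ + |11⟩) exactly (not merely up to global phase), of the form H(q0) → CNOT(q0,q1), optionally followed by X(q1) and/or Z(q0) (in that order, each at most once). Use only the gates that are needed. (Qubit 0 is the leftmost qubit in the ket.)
H(q0) → CNOT(q0,q1)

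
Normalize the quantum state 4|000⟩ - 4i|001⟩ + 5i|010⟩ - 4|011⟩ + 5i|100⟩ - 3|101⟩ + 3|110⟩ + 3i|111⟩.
0.3578|000⟩ - 0.3578i|001⟩ + (1/√5)i|010⟩ - 0.3578|011⟩ + (1/√5)i|100⟩ - 0.2683|101⟩ + 0.2683|110⟩ + 0.2683i|111⟩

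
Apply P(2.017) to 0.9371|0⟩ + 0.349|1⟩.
0.9371|0⟩ + (-0.1506 + 0.3148i)|1⟩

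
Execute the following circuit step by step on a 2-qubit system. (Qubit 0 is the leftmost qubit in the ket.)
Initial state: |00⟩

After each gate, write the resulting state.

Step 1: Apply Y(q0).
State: i|10⟩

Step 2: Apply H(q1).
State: (1/√2)i|10⟩ + (1/√2)i|11⟩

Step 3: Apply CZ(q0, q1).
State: (1/√2)i|10⟩ - (1/√2)i|11⟩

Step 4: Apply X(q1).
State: -(1/√2)i|10⟩ + (1/√2)i|11⟩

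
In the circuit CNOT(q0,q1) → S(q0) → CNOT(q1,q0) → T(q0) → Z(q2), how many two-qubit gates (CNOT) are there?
2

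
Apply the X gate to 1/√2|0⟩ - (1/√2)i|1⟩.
-(1/√2)i|0⟩ + 1/√2|1⟩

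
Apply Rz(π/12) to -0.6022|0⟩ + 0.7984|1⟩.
(-0.597 + 0.0786i)|0⟩ + (0.7916 + 0.1042i)|1⟩

Rz(π/12) = [[e^(−iθ/2), 0], [0, e^(iθ/2)]] with e^(±iθ/2) = cos(θ/2) ± i·sin(θ/2); θ = π/12, cos(θ/2) ≈ 0.991445, sin(θ/2) ≈ 0.130526.
With a = amp(|0⟩) = -0.6022 and b = amp(|1⟩) = 0.7984:
new amp(|0⟩) = (0.991445 - 0.130526i)·a = (-0.597 + 0.0786i)
new amp(|1⟩) = (0.991445 + 0.130526i)·b = (0.7916 + 0.1042i)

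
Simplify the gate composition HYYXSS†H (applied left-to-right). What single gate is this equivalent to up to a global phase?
Z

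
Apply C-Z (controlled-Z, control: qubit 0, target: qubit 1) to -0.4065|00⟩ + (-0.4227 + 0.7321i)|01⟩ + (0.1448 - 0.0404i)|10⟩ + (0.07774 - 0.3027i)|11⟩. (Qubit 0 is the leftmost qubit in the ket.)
-0.4065|00⟩ + (-0.4227 + 0.7321i)|01⟩ + (0.1448 - 0.0404i)|10⟩ + (-0.07774 + 0.3027i)|11⟩

C-Z leaves the control-|0⟩ kets |00⟩, |01⟩ unchanged and applies Z to qubit 1 on the control-|1⟩ pair (|10⟩, |11⟩).
Z = [[1, 0], [0, -1]].
With a = amp(|10⟩) = (0.1448 - 0.0404i) and b = amp(|11⟩) = (0.07774 - 0.3027i):
new amp(|10⟩) = (1)·a = (0.1448 - 0.0404i)
new amp(|11⟩) = (-1)·b = (-0.07774 + 0.3027i)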